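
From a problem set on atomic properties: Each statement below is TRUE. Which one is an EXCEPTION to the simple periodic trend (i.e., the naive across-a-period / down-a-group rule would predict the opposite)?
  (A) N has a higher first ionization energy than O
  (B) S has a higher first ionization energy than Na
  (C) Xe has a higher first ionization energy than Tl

The general trend: first ionization energy increases across a period and decreases down a group.
(A) N (period 2, group 15) vs O (period 2, group 16): the stated order contradicts the simple trend.
(B) S (period 3, group 16) vs Na (period 3, group 1): the stated order agrees with the simple trend.
(C) Xe (period 5, group 18) vs Tl (period 6, group 13): the stated order agrees with the simple trend.
The exception is (A): pairing an electron in O's 2p⁴ costs repulsion energy, so O ionizes more easily than half-filled N (2p³).

(A)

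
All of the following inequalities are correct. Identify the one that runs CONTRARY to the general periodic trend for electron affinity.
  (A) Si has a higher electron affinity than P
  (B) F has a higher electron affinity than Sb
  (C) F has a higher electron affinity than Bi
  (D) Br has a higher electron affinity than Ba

(A)

The general trend: electron affinity increases across a period and decreases down a group.
(A) Si (period 3, group 14) vs P (period 3, group 15): the stated order contradicts the simple trend.
(B) F (period 2, group 17) vs Sb (period 5, group 15): the stated order agrees with the simple trend.
(C) F (period 2, group 17) vs Bi (period 6, group 15): the stated order agrees with the simple trend.
(D) Br (period 4, group 17) vs Ba (period 6, group 2): the stated order agrees with the simple trend.
The exception is (A): adding an electron to P's half-filled 3p³ is unfavourable, so Si (3p²) has the more exothermic EA.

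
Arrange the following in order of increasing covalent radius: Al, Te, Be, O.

Be is in period 2, group 2; O is in period 2, group 16; Al is in period 3, group 13; Te is in period 5, group 16.
Moving right in a period, electrons are added to the same shell under a stronger nuclear pull, so atoms get smaller; moving down, a new shell is opened and atoms get larger.
Neither a single period nor a single group — weigh both effects.
Be > O: Be lies to the left of O in period 2, so the across-period effect alone puts Be larger.
Al > Be: period and group pull opposite ways; the down-group shift dominates (126 vs 102 pm).
Te > Al: the two effects oppose for this pair; the down-group effect wins (136 vs 126 pm).
Tabulated atomic radius (pm): Be 102, O 63, Al 126, Te 136.
So from smallest to largest: O < Be < Al < Te.

O < Be < Al < Te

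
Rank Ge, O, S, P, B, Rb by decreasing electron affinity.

Adding an electron releases more energy for atoms nearer the top right (short of the noble gases).
Neither a single period nor a single group — weigh both effects.
Rb > B: this pair runs against the simple trend — see the exception note.
P > Rb: both effects reinforce here, so P is clearly the higher of the two.
Ge > P: this pair runs against the simple trend — see the exception note.
O > Ge: relative to Ge, both the across-period and down-group shifts push O's electron affinity up.
S > O: this pair runs against the simple trend — see the exception note.
Note the exception: Rb has a higher electron affinity than B, contrary to the simple trend — B's ns²np¹ configuration gives only a small electron affinity — the sparsely filled np subshell binds an added electron weakly.
Note the exception: Ge has a higher electron affinity than P, contrary to the simple trend — adding an electron to P's half-filled np³ subshell costs electron-pairing energy.
Note the exception: S has a higher electron affinity than O, contrary to the simple trend — the compact 2p subshell of O repels the added electron more than S's larger 3p does.
Approximate values (kJ/mol): B 27, O 141, P 72, S 200, Ge 119, Rb 47.
So from highest to lowest: S > O > Ge > P > Rb > B.

S > O > Ge > P > Rb > B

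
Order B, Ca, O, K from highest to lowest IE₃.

The third ionization energy removes an electron from the +2 ion. For each element: B²⁺ still has 1 valence electron; Ca²⁺ is the bare [Ar] core; O²⁺ still has 4 valence electrons; K²⁺ is already 1 electron into the core.
Usually core removal costs more than valence removal, but here the competition is close: a tightly held n=2 valence electron can cost more to remove than an n=3 core electron, so the actual values have to decide it.
Valence configurations: B²⁺ [He]2s¹, O²⁺ [He]2s²2p².
The numbers (kJ/mol): B 3660, Ca 4912, O 5300, K 4420.
Putting it together, IE_3: B < K < Ca < O.

O, Ca, K, B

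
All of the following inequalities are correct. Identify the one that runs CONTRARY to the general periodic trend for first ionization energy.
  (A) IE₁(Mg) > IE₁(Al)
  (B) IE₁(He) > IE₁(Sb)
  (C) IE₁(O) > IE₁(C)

The general trend: first ionization energy increases across a period and decreases down a group.
(A) Mg (period 3, group 2) vs Al (period 3, group 13): the stated order contradicts the simple trend.
(B) He (period 1, group 18) vs Sb (period 5, group 15): the stated order agrees with the simple trend.
(C) O (period 2, group 16) vs C (period 2, group 14): the stated order agrees with the simple trend.
The exception is (A): Al's single 3p electron is easier to remove than one from Mg's filled 3s².

(A)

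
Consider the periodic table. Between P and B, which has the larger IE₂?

The second ionization energy removes an electron from the +1 ion. For each element: P⁺ still has 4 valence electrons; B⁺ still has 2 valence electrons.
All are still removing valence electrons, so compare the +1 ions as you would atoms: IE_2 generally rises across a period (higher Z_eff) and falls down a group (larger shell), subject to the usual subshell exceptions.
Valence configurations: P⁺ [Ne]3s²3p², B⁺ [He]2s².
Approximate IE_2 values (kJ/mol): P 1907, B 2427.
Hence IE_2: P < B.

B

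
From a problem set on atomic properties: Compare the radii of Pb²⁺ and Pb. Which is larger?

Pb

Forming Pb²⁺ removes 2 electrons from Pb. Fewer electrons for the same nuclear charge means less shielding and a higher Z_eff on the remaining electrons.
A cation is smaller than its parent atom: Pb²⁺ < Pb.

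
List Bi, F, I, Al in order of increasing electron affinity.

Adding an electron releases more energy for atoms nearer the top right (short of the noble gases).
These span different periods and groups, so the two trends combine.
Bi > Al: period and group pull opposite ways; the across-period shift dominates (91 vs 42 kJ/mol).
I > Bi: relative to Bi, both the across-period and down-group shifts push I's electron affinity up.
F > I: they share group 17; the group trend gives F the larger value.
Tabulated electron affinity (kJ/mol): F 328, Al 42, I 295, Bi 91.
So from lowest to highest: Al < Bi < I < F.

Al, Bi, I, F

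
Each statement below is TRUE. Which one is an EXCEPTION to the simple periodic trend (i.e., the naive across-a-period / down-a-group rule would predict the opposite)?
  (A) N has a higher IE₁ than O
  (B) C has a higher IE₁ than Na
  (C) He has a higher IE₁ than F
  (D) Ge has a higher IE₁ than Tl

(A)

The general trend: IE₁ increases across a period and decreases down a group.
(A) N (period 2, group 15) vs O (period 2, group 16): the stated order contradicts the simple trend.
(B) C (period 2, group 14) vs Na (period 3, group 1): the stated order agrees with the simple trend.
(C) He (period 1, group 18) vs F (period 2, group 17): the stated order agrees with the simple trend.
(D) Ge (period 4, group 14) vs Tl (period 6, group 13): the stated order agrees with the simple trend.
The exception is (A): pairing an electron in O's 2p⁴ costs repulsion energy, so O ionizes more easily than half-filled N (2p³).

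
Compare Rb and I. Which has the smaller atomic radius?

I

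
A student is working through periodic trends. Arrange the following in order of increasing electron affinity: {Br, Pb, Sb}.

Pb < Sb < Br

Br is in period 4, group 17; Sb is in period 5, group 15; Pb is in period 6, group 14.
Electron affinity generally becomes more exothermic across a period toward the halogens and less exothermic down a group.
Neither a single period nor a single group — weigh both effects.
Sb > Pb: relative to Pb, both the across-period and down-group shifts push Sb's electron affinity up.
Br > Sb: relative to Sb, both the across-period and down-group shifts push Br's electron affinity up.
Tabulated electron affinity (kJ/mol): Br 325, Sb 103, Pb 35.
So from lowest to highest: Pb < Sb < Br.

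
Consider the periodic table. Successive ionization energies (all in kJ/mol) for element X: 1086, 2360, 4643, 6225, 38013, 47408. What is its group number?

Group 14

Look for the largest jump between consecutive ionization energies: IE5/IE4 ≈ 6.1, far larger than any earlier ratio.
That jump marks the point where a core electron is being removed. So the atom has 4 valence electrons.
A main-group element with 4 valence electrons is in group 14.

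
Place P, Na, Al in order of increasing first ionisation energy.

Na < Al < P

First ionization energy rises across a period (greater Z_eff holds electrons more tightly) and falls down a group (valence electrons are farther from the nucleus).
All lie in period 3, so first ionization energy increases left to right.
So from lowest to highest: Na < Al < P.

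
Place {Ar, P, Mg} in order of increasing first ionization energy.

Mg < P < Ar

First ionization energy rises across a period (greater Z_eff holds electrons more tightly) and falls down a group (valence electrons are farther from the nucleus).
All lie in period 3, so first ionization energy increases left to right.
So from lowest to highest: Mg < P < Ar.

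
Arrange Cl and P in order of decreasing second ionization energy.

Cl > P

Consider each +1 ion: Cl⁺ still has 6 valence electrons; P⁺ still has 4 valence electrons.
All are still removing valence electrons, so compare the +1 ions as you would atoms: IE_2 generally rises across a period (higher Z_eff) and falls down a group (larger shell), subject to the usual subshell exceptions.
Valence configurations: Cl⁺ [Ne]3s²3p⁴, P⁺ [Ne]3s²3p².
Tabulated IE_2 (kJ/mol): Cl 2298, P 1907.
So the second ionization energies run P < Cl.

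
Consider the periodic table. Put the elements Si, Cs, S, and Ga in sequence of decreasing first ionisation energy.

First ionization energy rises across a period (greater Z_eff holds electrons more tightly) and falls down a group (valence electrons are farther from the nucleus).
Neither a single period nor a single group — weigh both effects.
Ga > Cs: both effects reinforce here, so Ga is clearly the higher of the two.
Si > Ga: relative to Ga, both the across-period and down-group shifts push Si's first ionization energy up.
S > Si: S lies to the right of Si in period 3, so the across-period effect alone puts S higher.
For reference (kJ/mol): Si 786, S 1000, Ga 579, Cs 376.
So from highest to lowest: S > Si > Ga > Cs.

S > Si > Ga > Cs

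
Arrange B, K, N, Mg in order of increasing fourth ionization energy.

Consider each +3 ion: B³⁺ is the bare [He] core; K³⁺ is already 2 electrons into the core; N³⁺ still has 2 valence electrons; Mg³⁺ is already 1 electron into the core.
Usually core removal costs more than valence removal, but here the competition is close: a tightly held n=2 valence electron can cost more to remove than an n=3 core electron, so the actual values have to decide it.
The numbers (kJ/mol): B 25026, K 5877, N 7475, Mg 10543.
Putting it together, IE_4: K < N < Mg < B.

K < N < Mg < B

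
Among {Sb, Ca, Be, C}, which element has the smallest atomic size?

Be is in period 2, group 2; C is in period 2, group 14; Ca is in period 4, group 2; Sb is in period 5, group 15.
Across a period the added protons contract the valence shell; down a group each new principal shell makes the atom larger.
These span different periods and groups, so the two trends combine.
Be > C: Be lies to the left of C in period 2, so the across-period effect alone puts Be larger.
Sb > Be: the two effects oppose for this pair; the down-group effect wins (140 vs 102 pm).
Ca > Sb: the two effects oppose for this pair; the across-period effect wins (171 vs 140 pm).
Approximate values (pm): Be 102, C 75, Ca 171, Sb 140.
The smallest atomic size among these belongs to C.

C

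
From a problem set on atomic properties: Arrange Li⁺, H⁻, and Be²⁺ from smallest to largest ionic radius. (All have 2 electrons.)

Be²⁺ < Li⁺ < H⁻

All of these have 2 electrons, so size is governed by nuclear charge alone: the more protons, the stronger the pull on the same electron cloud, and the smaller the ion.
Nuclear charges: Be²⁺ (Z=4), Li⁺ (Z=3), H⁻ (Z=1).
Smallest to largest: Be²⁺ < Li⁺ < H⁻.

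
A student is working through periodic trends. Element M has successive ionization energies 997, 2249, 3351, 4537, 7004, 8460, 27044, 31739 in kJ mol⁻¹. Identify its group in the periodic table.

Look for the largest jump between consecutive ionization energies: IE7/IE6 ≈ 3.2, far larger than any earlier ratio.
That jump marks the point where a core electron is being removed. So the atom has 6 valence electrons.
A main-group element with 6 valence electrons is in group 16.

Group 16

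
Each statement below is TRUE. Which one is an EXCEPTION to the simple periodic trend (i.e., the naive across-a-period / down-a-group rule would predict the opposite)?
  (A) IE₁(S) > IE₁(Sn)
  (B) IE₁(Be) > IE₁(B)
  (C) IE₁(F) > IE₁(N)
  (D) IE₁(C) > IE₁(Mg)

The general trend: first ionisation energy increases across a period and decreases down a group.
(A) S (period 3, group 16) vs Sn (period 5, group 14): the stated order agrees with the simple trend.
(B) Be (period 2, group 2) vs B (period 2, group 13): the stated order contradicts the simple trend.
(C) F (period 2, group 17) vs N (period 2, group 15): the stated order agrees with the simple trend.
(D) C (period 2, group 14) vs Mg (period 3, group 2): the stated order agrees with the simple trend.
The exception is (B): removing B's lone 2p electron is easier than breaking Be's filled 2s².

(B)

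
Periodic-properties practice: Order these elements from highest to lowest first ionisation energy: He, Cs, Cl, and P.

He, Cl, P, Cs

Removing the outermost electron gets harder across a period and easier down a group.
Neither a single period nor a single group — weigh both effects.
P > Cs: relative to Cs, both the across-period and down-group shifts push P's first ionization energy up.
Cl > P: both are in period 3; the period trend gives Cl the larger value.
He > Cl: relative to Cl, both the across-period and down-group shifts push He's first ionization energy up.
Tabulated first ionization energy (kJ/mol): He 2372, P 1012, Cl 1251, Cs 376.
So from highest to lowest: He > Cl > P > Cs.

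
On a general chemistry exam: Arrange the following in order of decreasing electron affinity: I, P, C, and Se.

I, Se, C, P

C is in period 2, group 14; P is in period 3, group 15; Se is in period 4, group 16; I is in period 5, group 17.
EA tends to increase across a period and decrease down a group, though the pattern is less regular than for IE or radius.
A diagonal step moves right (one effect) and down (the opposite effect) at once.
C > P: period and group pull opposite ways; the down-group shift dominates (122 vs 72 kJ/mol).
Se > C: period and group pull opposite ways; the across-period shift dominates (195 vs 122 kJ/mol).
I > Se: the two effects oppose for this pair; the across-period effect wins (295 vs 195 kJ/mol).
Tabulated electron affinity (kJ/mol): C 122, P 72, Se 195, I 295.
So from highest to lowest: I > Se > C > P.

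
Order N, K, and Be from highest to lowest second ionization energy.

The second ionization energy removes an electron from the +1 ion. For each element: N⁺ still has 4 valence electrons; K⁺ is the bare [Ar] core; Be⁺ still has 1 valence electron.
Pulling an electron out of a noble-gas core costs far more than removing a remaining valence electron, so K sits at the high end of IE_2.
Valence configurations: N⁺ [He]2s²2p², Be⁺ [He]2s¹.
Approximate IE_2 values (kJ/mol): N 2856, K 3052, Be 1757.
Overall IE_2 order: Be < N < K.

K > N > Be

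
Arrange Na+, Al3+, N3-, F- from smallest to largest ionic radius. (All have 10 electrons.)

Al3+ < Na+ < F- < N3-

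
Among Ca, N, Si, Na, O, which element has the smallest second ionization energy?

After 1 electron has been removed, what remains? Ca⁺ still has 1 valence electron; N⁺ still has 4 valence electrons; Si⁺ still has 3 valence electrons; Na⁺ is the bare [Ne] core; O⁺ still has 5 valence electrons.
Pulling an electron out of a noble-gas core costs far more than removing a remaining valence electron, so Na sits at the high end of IE_2.
Valence configurations: Ca⁺ [Ar]4s¹, N⁺ [He]2s²2p², Si⁺ [Ne]3s²3p¹, O⁺ [He]2s²2p³.
The numbers (kJ/mol): Ca 1145, N 2856, Si 1577, Na 4562, O 3388.
Putting it together, IE_2: Ca < Si < N < O < Na.

Ca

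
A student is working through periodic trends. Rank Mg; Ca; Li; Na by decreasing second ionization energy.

Li > Na > Mg > Ca

Consider each +1 ion: Mg⁺ still has 1 valence electron; Ca⁺ still has 1 valence electron; Li⁺ is the bare [He] core; Na⁺ is the bare [Ne] core.
Core electrons are held far more tightly than valence electrons, so Na and Li top the IE_2 order.
Valence configurations: Mg⁺ [Ne]3s¹, Ca⁺ [Ar]4s¹.
The numbers (kJ/mol): Mg 1451, Ca 1145, Li 7298, Na 4562.
Putting it together, IE_2: Ca < Mg < Na < Li.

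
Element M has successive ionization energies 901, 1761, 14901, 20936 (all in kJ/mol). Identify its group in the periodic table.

Look for the largest jump between consecutive ionization energies: IE3/IE2 ≈ 8.5, far larger than any earlier ratio.
That jump marks the point where a core electron is being removed. So the atom has 2 valence electrons.
A main-group element with 2 valence electrons is in group 2.

Group 2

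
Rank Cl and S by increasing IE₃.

The third ionization energy removes an electron from the +2 ion. For each element: Cl²⁺ still has 5 valence electrons; S²⁺ still has 4 valence electrons.
All are still removing valence electrons, so compare the +2 ions as you would atoms: IE_3 generally rises across a period (higher Z_eff) and falls down a group (larger shell), subject to the usual subshell exceptions.
Valence configurations: Cl²⁺ [Ne]3s²3p³, S²⁺ [Ne]3s²3p².
Tabulated IE_3 (kJ/mol): Cl 3822, S 3357.
Putting it together, IE_3: S < Cl.

S < Cl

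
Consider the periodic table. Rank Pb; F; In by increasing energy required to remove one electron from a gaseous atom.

In < Pb < F

F is in period 2, group 17; In is in period 5, group 13; Pb is in period 6, group 14.
IE₁ increases left→right with effective nuclear charge and decreases top→bottom as the valence shell moves farther out.
Neither a single period nor a single group — weigh both effects.
Pb > In: the two effects oppose for this pair; the across-period effect wins (716 vs 558 kJ/mol).
F > Pb: relative to Pb, both the across-period and down-group shifts push F's first ionization energy up.
For reference (kJ/mol): F 1681, In 558, Pb 716.
So from lowest to highest: In < Pb < F.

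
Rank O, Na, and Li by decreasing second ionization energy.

Li > Na > O

Consider each +1 ion: O⁺ still has 5 valence electrons; Na⁺ is the bare [Ne] core; Li⁺ is the bare [He] core.
Core electrons are held far more tightly than valence electrons, so Na and Li top the IE_2 order.
The numbers (kJ/mol): O 3388, Na 4562, Li 7298.
Putting it together, IE_2: O < Na < Li.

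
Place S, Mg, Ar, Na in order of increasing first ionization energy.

Na < Mg < S < Ar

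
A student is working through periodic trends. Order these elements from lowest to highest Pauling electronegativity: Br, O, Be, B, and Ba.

Ba < Be < B < Br < O

Be is in period 2, group 2; B is in period 2, group 13; O is in period 2, group 16; Br is in period 4, group 17; Ba is in period 6, group 2.
Smaller atoms with higher effective nuclear charge are more electronegative.
These span different periods and groups, so the two trends combine.
Be > Ba: they share group 2; the group trend gives Be the larger value.
B > Be: B lies to the right of Be in period 2, so the across-period effect alone puts B higher.
Br > B: the two effects oppose for this pair; the across-period effect wins (2.96 vs 2.04).
O > Br: period and group pull opposite ways; the down-group shift dominates (3.44 vs 2.96).
For reference (Pauling): Be 1.57, B 2.04, O 3.44, Br 2.96, Ba 0.89.
So from lowest to highest: Ba < Be < B < Br < O.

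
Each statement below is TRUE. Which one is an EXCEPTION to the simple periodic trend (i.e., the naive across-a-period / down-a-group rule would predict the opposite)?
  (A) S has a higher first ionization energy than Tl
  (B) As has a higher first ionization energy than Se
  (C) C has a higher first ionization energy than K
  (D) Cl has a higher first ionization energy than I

(B)

The general trend: first ionization energy increases across a period and decreases down a group.
(A) S (period 3, group 16) vs Tl (period 6, group 13): the stated order agrees with the simple trend.
(B) As (period 4, group 15) vs Se (period 4, group 16): the stated order contradicts the simple trend.
(C) C (period 2, group 14) vs K (period 4, group 1): the stated order agrees with the simple trend.
(D) Cl (period 3, group 17) vs I (period 5, group 17): the stated order agrees with the simple trend.
The exception is (B): Se (4p⁴) ionizes more easily than half-filled As (4p³).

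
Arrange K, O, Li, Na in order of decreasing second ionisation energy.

Consider each +1 ion: K⁺ is the bare [Ar] core; O⁺ still has 5 valence electrons; Li⁺ is the bare [He] core; Na⁺ is the bare [Ne] core.
Usually core removal costs more than valence removal, but here the competition is close: a tightly held n=2 valence electron can cost more to remove than an n=3 core electron, so the actual values have to decide it.
Approximate IE_2 values (kJ/mol): K 3052, O 3388, Li 7298, Na 4562.
Hence IE_2: K < O < Na < Li.

Li > Na > O > K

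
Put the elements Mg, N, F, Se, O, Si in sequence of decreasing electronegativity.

F > O > N > Se > Si > Mg

N is in period 2, group 15; O is in period 2, group 16; F is in period 2, group 17; Mg is in period 3, group 2; Si is in period 3, group 14; Se is in period 4, group 16.
Electronegativity increases across a period and decreases down a group, tracking effective nuclear charge and atomic size.
Here both period and group differ, so the two effects have to be weighed against each other.
Si > Mg: both are in period 3; the period trend gives Si the larger value.
Se > Si: period and group pull opposite ways; the across-period shift dominates (2.55 vs 1.90).
N > Se: period and group pull opposite ways; the down-group shift dominates (3.04 vs 2.55).
O > N: O lies to the right of N in period 2, so the across-period effect alone puts O higher.
F > O: both are in period 2; the period trend gives F the larger value.
Approximate values (Pauling): N 3.04, O 3.44, F 3.98, Mg 1.31, Si 1.90, Se 2.55.
So from highest to lowest: F > O > N > Se > Si > Mg.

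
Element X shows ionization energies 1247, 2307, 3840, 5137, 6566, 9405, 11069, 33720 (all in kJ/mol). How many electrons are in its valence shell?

Look for the largest jump between consecutive ionization energies: IE8/IE7 ≈ 3.0, far larger than any earlier ratio.
That jump marks the point where a core electron is being removed. So the atom has 7 valence electrons.

7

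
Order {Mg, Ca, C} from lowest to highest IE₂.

Ca < Mg < C

The second ionization energy removes an electron from the +1 ion. For each element: Mg⁺ still has 1 valence electron; Ca⁺ still has 1 valence electron; C⁺ still has 3 valence electrons.
All are still removing valence electrons, so compare the +1 ions as you would atoms: IE_2 generally rises across a period (higher Z_eff) and falls down a group (larger shell), subject to the usual subshell exceptions.
Valence configurations: Mg⁺ [Ne]3s¹, Ca⁺ [Ar]4s¹, C⁺ [He]2s²2p¹.
The numbers (kJ/mol): Mg 1451, Ca 1145, C 2353.
Hence IE_2: Ca < Mg < C.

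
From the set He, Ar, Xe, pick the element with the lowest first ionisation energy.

Xe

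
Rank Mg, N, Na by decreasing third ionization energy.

The third ionization energy removes an electron from the +2 ion. For each element: Mg²⁺ is the bare [Ne] core; N²⁺ still has 3 valence electrons; Na²⁺ is already 1 electron into the core.
Breaking into a closed-shell core is much more expensive than removing a leftover valence electron — Na and Mg have the largest IE_3 here.
Approximate IE_3 values (kJ/mol): Mg 7733, N 4578, Na 6910.
Overall IE_3 order: N < Na < Mg.

Mg > Na > N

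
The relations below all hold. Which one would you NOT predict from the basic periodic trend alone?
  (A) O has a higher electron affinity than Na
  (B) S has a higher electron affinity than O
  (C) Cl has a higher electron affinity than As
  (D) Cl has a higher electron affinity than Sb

(B)

The general trend: electron affinity increases across a period and decreases down a group.
(A) O (period 2, group 16) vs Na (period 3, group 1): the stated order agrees with the simple trend.
(B) S (period 3, group 16) vs O (period 2, group 16): the stated order contradicts the simple trend.
(C) Cl (period 3, group 17) vs As (period 4, group 15): the stated order agrees with the simple trend.
(D) Cl (period 3, group 17) vs Sb (period 5, group 15): the stated order agrees with the simple trend.
The exception is (B): the compact 2p subshell of O repels the added electron more than S's larger 3p does.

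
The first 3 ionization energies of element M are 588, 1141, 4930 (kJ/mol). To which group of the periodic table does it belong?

Group 2

Look for the largest jump between consecutive ionization energies: IE3/IE2 ≈ 4.3, far larger than any earlier ratio.
That jump marks the point where a core electron is being removed. So the atom has 2 valence electrons.
A main-group element with 2 valence electrons is in group 2.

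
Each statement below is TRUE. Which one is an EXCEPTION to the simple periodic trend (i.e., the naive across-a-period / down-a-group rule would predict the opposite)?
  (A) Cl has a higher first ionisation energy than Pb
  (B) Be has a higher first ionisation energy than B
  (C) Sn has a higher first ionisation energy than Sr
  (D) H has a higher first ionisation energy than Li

(B)

The general trend: first ionisation energy increases across a period and decreases down a group.
(A) Cl (period 3, group 17) vs Pb (period 6, group 14): the stated order agrees with the simple trend.
(B) Be (period 2, group 2) vs B (period 2, group 13): the stated order contradicts the simple trend.
(C) Sn (period 5, group 14) vs Sr (period 5, group 2): the stated order agrees with the simple trend.
(D) H (period 1, group 1) vs Li (period 2, group 1): the stated order agrees with the simple trend.
The exception is (B): removing B's lone 2p electron is easier than breaking Be's filled 2s².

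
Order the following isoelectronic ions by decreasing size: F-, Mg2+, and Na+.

All of these have 10 electrons, so size is governed by nuclear charge alone: the more protons, the stronger the pull on the same electron cloud, and the smaller the ion.
Nuclear charges: Mg2+ (Z=12), Na+ (Z=11), F- (Z=9).
Largest to smallest: F- > Na+ > Mg2+.

F-, Na+, Mg2+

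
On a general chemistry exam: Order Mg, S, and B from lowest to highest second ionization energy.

Mg, S, B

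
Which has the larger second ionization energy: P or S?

S

The second ionization energy removes an electron from the +1 ion. For each element: P⁺ still has 4 valence electrons; S⁺ still has 5 valence electrons.
All are still removing valence electrons, so compare the +1 ions as you would atoms: IE_2 generally rises across a period (higher Z_eff) and falls down a group (larger shell), subject to the usual subshell exceptions.
Valence configurations: P⁺ [Ne]3s²3p², S⁺ [Ne]3s²3p³.
The numbers (kJ/mol): P 1907, S 2252.
Overall IE_2 order: P < S.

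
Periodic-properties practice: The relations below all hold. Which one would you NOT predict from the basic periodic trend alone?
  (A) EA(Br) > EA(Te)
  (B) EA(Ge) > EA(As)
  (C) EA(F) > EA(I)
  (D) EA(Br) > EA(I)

(B)

The general trend: electron affinity increases across a period and decreases down a group.
(A) Br (period 4, group 17) vs Te (period 5, group 16): the stated order agrees with the simple trend.
(B) Ge (period 4, group 14) vs As (period 4, group 15): the stated order contradicts the simple trend.
(C) F (period 2, group 17) vs I (period 5, group 17): the stated order agrees with the simple trend.
(D) Br (period 4, group 17) vs I (period 5, group 17): the stated order agrees with the simple trend.
The exception is (B): adding an electron to As's half-filled 4p³ is unfavourable, so Ge (4p²) has the more exothermic EA.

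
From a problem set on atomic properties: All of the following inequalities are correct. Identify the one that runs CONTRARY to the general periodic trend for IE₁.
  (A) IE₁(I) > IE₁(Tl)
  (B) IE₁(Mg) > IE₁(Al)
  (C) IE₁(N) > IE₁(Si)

The general trend: IE₁ increases across a period and decreases down a group.
(A) I (period 5, group 17) vs Tl (period 6, group 13): the stated order agrees with the simple trend.
(B) Mg (period 3, group 2) vs Al (period 3, group 13): the stated order contradicts the simple trend.
(C) N (period 2, group 15) vs Si (period 3, group 14): the stated order agrees with the simple trend.
The exception is (B): Al's single 3p electron is easier to remove than one from Mg's filled 3s².

(B)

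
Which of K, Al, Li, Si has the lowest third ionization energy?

The third ionization energy removes an electron from the +2 ion. For each element: K²⁺ is already 1 electron into the core; Al²⁺ still has 1 valence electron; Li²⁺ is already 1 electron into the core; Si²⁺ still has 2 valence electrons.
Breaking into a closed-shell core is much more expensive than removing a leftover valence electron — K and Li have the largest IE_3 here.
Valence configurations: Al²⁺ [Ne]3s¹, Si²⁺ [Ne]3s².
Tabulated IE_3 (kJ/mol): K 4420, Al 2745, Li 11815, Si 3232.
Putting it together, IE_3: Al < Si < K < Li.

Al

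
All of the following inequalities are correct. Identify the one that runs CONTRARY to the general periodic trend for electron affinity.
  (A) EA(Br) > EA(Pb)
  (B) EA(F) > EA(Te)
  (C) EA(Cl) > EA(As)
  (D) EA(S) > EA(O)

The general trend: electron affinity increases across a period and decreases down a group.
(A) Br (period 4, group 17) vs Pb (period 6, group 14): the stated order agrees with the simple trend.
(B) F (period 2, group 17) vs Te (period 5, group 16): the stated order agrees with the simple trend.
(C) Cl (period 3, group 17) vs As (period 4, group 15): the stated order agrees with the simple trend.
(D) S (period 3, group 16) vs O (period 2, group 16): the stated order contradicts the simple trend.
The exception is (D): the compact 2p subshell of O repels the added electron more than S's larger 3p does.

(D)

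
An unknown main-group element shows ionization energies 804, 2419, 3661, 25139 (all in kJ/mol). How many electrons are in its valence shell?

Look for the largest jump between consecutive ionization energies: IE4/IE3 ≈ 6.9, far larger than any earlier ratio.
That jump marks the point where a core electron is being removed. So the atom has 3 valence electrons.

3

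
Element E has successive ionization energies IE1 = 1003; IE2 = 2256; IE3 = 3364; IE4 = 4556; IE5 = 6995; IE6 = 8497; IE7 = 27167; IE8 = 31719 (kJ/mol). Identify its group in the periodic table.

Group 16

Look for the largest jump between consecutive ionization energies: IE7/IE6 ≈ 3.2, far larger than any earlier ratio.
That jump marks the point where a core electron is being removed. So the atom has 6 valence electrons.
A main-group element with 6 valence electrons is in group 16.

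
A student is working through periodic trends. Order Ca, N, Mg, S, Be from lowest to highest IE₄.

S < Ca < N < Mg < Be

After 3 electrons have been removed, what remains? Ca³⁺ is already 1 electron into the core; N³⁺ still has 2 valence electrons; Mg³⁺ is already 1 electron into the core; S³⁺ still has 3 valence electrons; Be³⁺ is already 1 electron into the core.
Usually core removal costs more than valence removal, but here the competition is close: a tightly held n=2 valence electron can cost more to remove than an n=3 core electron, so the actual values have to decide it.
Valence configurations: N³⁺ [He]2s², S³⁺ [Ne]3s²3p¹.
Tabulated IE_4 (kJ/mol): Ca 6491, N 7475, Mg 10543, S 4556, Be 21007.
So the fourth ionization energies run S < Ca < N < Mg < Be.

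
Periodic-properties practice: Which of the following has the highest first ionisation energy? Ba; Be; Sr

Be

Be is in period 2, group 2; Sr is in period 5, group 2; Ba is in period 6, group 2.
IE₁ increases left→right with effective nuclear charge and decreases top→bottom as the valence shell moves farther out.
All are in group 2, so first ionization energy increases up the group.
The highest first ionisation energy among these belongs to Be.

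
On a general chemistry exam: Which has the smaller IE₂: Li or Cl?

Cl

The second ionization energy removes an electron from the +1 ion. For each element: Li⁺ is the bare [He] core; Cl⁺ still has 6 valence electrons.
Pulling an electron out of a noble-gas core costs far more than removing a remaining valence electron, so Li sits at the high end of IE_2.
The numbers (kJ/mol): Li 7298, Cl 2298.
Putting it together, IE_2: Cl < Li.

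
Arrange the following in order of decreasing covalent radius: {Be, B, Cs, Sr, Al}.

Be is in period 2, group 2; B is in period 2, group 13; Al is in period 3, group 13; Sr is in period 5, group 2; Cs is in period 6, group 1.
Across a period the added protons contract the valence shell; down a group each new principal shell makes the atom larger.
These span different periods and groups, so the two trends combine.
Be > B: Be lies to the left of B in period 2, so the across-period effect alone puts Be larger.
Al > Be: period and group pull opposite ways; the down-group shift dominates (126 vs 102 pm).
Sr > Al: both effects reinforce here, so Sr is clearly the larger of the two.
Cs > Sr: both effects reinforce here, so Cs is clearly the larger of the two.
For reference (pm): Be 102, B 85, Al 126, Sr 185, Cs 232.
So from largest to smallest: Cs > Sr > Al > Be > B.

Cs > Sr > Al > Be > B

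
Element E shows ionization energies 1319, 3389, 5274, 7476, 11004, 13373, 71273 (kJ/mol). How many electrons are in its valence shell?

Look for the largest jump between consecutive ionization energies: IE7/IE6 ≈ 5.3, far larger than any earlier ratio.
That jump marks the point where a core electron is being removed. So the atom has 6 valence electrons.

6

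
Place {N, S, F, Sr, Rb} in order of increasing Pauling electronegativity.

Rb < Sr < S < N < F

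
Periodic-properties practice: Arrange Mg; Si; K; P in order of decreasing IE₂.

K > P > Si > Mg

The second ionization energy removes an electron from the +1 ion. For each element: Mg⁺ still has 1 valence electron; Si⁺ still has 3 valence electrons; K⁺ is the bare [Ar] core; P⁺ still has 4 valence electrons.
Pulling an electron out of a noble-gas core costs far more than removing a remaining valence electron, so K sits at the high end of IE_2.
Valence configurations: Mg⁺ [Ne]3s¹, Si⁺ [Ne]3s²3p¹, P⁺ [Ne]3s²3p².
Approximate IE_2 values (kJ/mol): Mg 1451, Si 1577, K 3052, P 1907.
Putting it together, IE_2: Mg < Si < P < K.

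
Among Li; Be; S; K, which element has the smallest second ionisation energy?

IE_2 is the cost of taking one more electron from the +1 cation: Li⁺ is the bare [He] core; Be⁺ still has 1 valence electron; S⁺ still has 5 valence electrons; K⁺ is the bare [Ar] core.
Core electrons are held far more tightly than valence electrons, so K and Li top the IE_2 order.
Valence configurations: Be⁺ [He]2s¹, S⁺ [Ne]3s²3p³.
Tabulated IE_2 (kJ/mol): Li 7298, Be 1757, S 2252, K 3052.
Hence IE_2: Be < S < K < Li.

Be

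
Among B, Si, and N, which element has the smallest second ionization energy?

Si

The second ionization energy removes an electron from the +1 ion. For each element: B⁺ still has 2 valence electrons; Si⁺ still has 3 valence electrons; N⁺ still has 4 valence electrons.
All are still removing valence electrons, so compare the +1 ions as you would atoms: IE_2 generally rises across a period (higher Z_eff) and falls down a group (larger shell), subject to the usual subshell exceptions.
Valence configurations: B⁺ [He]2s², Si⁺ [Ne]3s²3p¹, N⁺ [He]2s²2p².
The numbers (kJ/mol): B 2427, Si 1577, N 2856.
Putting it together, IE_2: Si < B < N.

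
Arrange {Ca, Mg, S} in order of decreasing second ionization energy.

S, Mg, Ca

IE_2 is the cost of taking one more electron from the +1 cation: Ca⁺ still has 1 valence electron; Mg⁺ still has 1 valence electron; S⁺ still has 5 valence electrons.
All are still removing valence electrons, so compare the +1 ions as you would atoms: IE_2 generally rises across a period (higher Z_eff) and falls down a group (larger shell), subject to the usual subshell exceptions.
Valence configurations: Ca⁺ [Ar]4s¹, Mg⁺ [Ne]3s¹, S⁺ [Ne]3s²3p³.
The numbers (kJ/mol): Ca 1145, Mg 1451, S 2252.
So the second ionization energies run Ca < Mg < S.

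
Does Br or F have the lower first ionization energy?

Br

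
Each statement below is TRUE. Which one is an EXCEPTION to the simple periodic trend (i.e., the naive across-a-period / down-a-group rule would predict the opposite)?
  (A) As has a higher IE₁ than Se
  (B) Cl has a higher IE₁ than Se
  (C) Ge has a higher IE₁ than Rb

(A)

The general trend: IE₁ increases across a period and decreases down a group.
(A) As (period 4, group 15) vs Se (period 4, group 16): the stated order contradicts the simple trend.
(B) Cl (period 3, group 17) vs Se (period 4, group 16): the stated order agrees with the simple trend.
(C) Ge (period 4, group 14) vs Rb (period 5, group 1): the stated order agrees with the simple trend.
The exception is (A): Se (4p⁴) ionizes more easily than half-filled As (4p³).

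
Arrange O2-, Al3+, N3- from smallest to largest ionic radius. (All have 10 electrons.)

All of these have 10 electrons, so size is governed by nuclear charge alone: the more protons, the stronger the pull on the same electron cloud, and the smaller the ion.
Nuclear charges: Al3+ (Z=13), O2- (Z=8), N3- (Z=7).
Smallest to largest: Al3+ < O2- < N3-.

Al3+ < O2- < N3-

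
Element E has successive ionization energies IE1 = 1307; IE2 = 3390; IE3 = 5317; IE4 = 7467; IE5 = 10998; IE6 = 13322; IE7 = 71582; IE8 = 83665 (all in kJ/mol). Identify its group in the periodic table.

Group 16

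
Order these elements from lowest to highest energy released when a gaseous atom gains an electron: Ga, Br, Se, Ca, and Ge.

Electron affinity generally becomes more exothermic across a period toward the halogens and less exothermic down a group.
All lie in period 4, so electron affinity increases left to right.
So from lowest to highest: Ca < Ga < Ge < Se < Br.

Ca < Ga < Ge < Se < Br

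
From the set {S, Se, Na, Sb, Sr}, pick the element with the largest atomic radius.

Sr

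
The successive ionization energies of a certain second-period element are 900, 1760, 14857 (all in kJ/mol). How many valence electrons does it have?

2

Look for the largest jump between consecutive ionization energies: IE3/IE2 ≈ 8.4, far larger than any earlier ratio.
That jump marks the point where a core electron is being removed. So the atom has 2 valence electrons.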